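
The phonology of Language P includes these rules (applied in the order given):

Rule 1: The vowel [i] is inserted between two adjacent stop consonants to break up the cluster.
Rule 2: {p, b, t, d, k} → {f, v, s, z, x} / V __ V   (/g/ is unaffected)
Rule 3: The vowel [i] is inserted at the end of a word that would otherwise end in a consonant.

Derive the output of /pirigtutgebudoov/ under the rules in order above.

Rule 1 (stop-cluster i-epenthesis): /g/ and /t/ form a stop–stop cluster, so [i] is inserted between them. /t/ and /g/ form a stop–stop cluster, so [i] is inserted between them. /pirigtutgebudoov/ → pirigitutigebudoov.
Rule 2 (intervocalic spirantization): /t/ is a stop between vowels /i/ and /u/, so it spirantizes to the fricative [s]. /t/ is a stop between vowels /u/ and /i/, so it spirantizes to the fricative [s]. /b/ is a stop between vowels /e/ and /u/, so it spirantizes to the fricative [v]. /d/ is a stop between vowels /u/ and /o/, so it spirantizes to the fricative [z]. /pirigitutigebudoov/ → pirigisusigevuzoov.
Rule 3 (final i-epenthesis): the form ends in the consonant /v/, so [i] is inserted word-finally. /pirigisusigevuzoov/ → pirigisusigevuzoovi.

pirigisusigevuzoovi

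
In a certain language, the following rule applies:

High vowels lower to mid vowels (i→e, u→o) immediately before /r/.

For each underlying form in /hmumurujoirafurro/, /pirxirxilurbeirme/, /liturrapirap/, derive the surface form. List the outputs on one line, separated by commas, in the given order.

hmumorujoeraforro, perxerxilorbeerme, litorraperap

/hmumurujoirafurro/: /u/ is a high vowel immediately before /r/, so it lowers to [o]. /i/ is a high vowel immediately before /r/, so it lowers to [e]. /u/ is a high vowel immediately before /r/, so it lowers to [o]. → [hmumorujoeraforro].
/pirxirxilurbeirme/: /i/ is a high vowel immediately before /r/, so it lowers to [e]. /i/ is a high vowel immediately before /r/, so it lowers to [e]. /u/ is a high vowel immediately before /r/, so it lowers to [o]. /i/ is a high vowel immediately before /r/, so it lowers to [e]. → [perxerxilorbeerme].
/liturrapirap/: /u/ is a high vowel immediately before /r/, so it lowers to [o]. /i/ is a high vowel immediately before /r/, so it lowers to [e]. → [litorraperap].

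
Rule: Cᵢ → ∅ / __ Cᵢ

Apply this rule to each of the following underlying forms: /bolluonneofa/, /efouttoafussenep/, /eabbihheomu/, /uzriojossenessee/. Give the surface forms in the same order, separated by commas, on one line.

boluoneofa, efoutoafusenep, eabiheomu, uzriojosenesee

/bolluonneofa/: /ll/ is a geminate; the first /l/ deletes. /nn/ is a geminate; the first /n/ deletes. → [boluoneofa].
/efouttoafussenep/: /tt/ is a geminate; the first /t/ deletes. /ss/ is a geminate; the first /s/ deletes. → [efoutoafusenep].
/eabbihheomu/: /bb/ is a geminate; the first /b/ deletes. /hh/ is a geminate; the first /h/ deletes. → [eabiheomu].
/uzriojossenessee/: /ss/ is a geminate; the first /s/ deletes. /ss/ is a geminate; the first /s/ deletes. → [uzriojosenesee].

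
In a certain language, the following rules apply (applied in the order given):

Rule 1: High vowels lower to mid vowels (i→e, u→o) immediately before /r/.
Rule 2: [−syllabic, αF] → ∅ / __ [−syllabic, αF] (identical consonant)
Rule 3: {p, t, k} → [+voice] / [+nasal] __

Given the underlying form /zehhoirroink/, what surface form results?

Rule 1 (pre-rhotic lowering): /i/ is a high vowel immediately before /r/, so it lowers to [e]. /zehhoirroink/ → zehhoerroink.
Rule 2 (degemination): /hh/ is a geminate; the first /h/ deletes. /rr/ is a geminate; the first /r/ deletes. /zehhoerroink/ → zehoeroink.
Rule 3 (post-nasal voicing): /k/ is a voiceless stop immediately after the nasal /n/, so it voices to [g]. /zehoeroink/ → zehoeroing.

zehoeroing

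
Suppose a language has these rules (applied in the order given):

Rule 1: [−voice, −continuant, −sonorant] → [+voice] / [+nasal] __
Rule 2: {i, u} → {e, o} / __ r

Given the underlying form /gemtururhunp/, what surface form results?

gemdororhunb

Rule 1 (post-nasal voicing): /t/ is a voiceless stop immediately after the nasal /m/, so it voices to [d]. /p/ is a voiceless stop immediately after the nasal /n/, so it voices to [b]. /gemtururhunp/ → gemdururhunb.
Rule 2 (pre-rhotic lowering): /u/ is a high vowel immediately before /r/, so it lowers to [o]. /u/ is a high vowel immediately before /r/, so it lowers to [o]. /gemdururhunb/ → gemdororhunb.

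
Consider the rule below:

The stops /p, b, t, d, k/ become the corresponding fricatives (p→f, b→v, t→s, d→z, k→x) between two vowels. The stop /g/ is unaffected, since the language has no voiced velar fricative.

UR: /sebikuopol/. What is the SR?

sevixuofol

/b/ is a stop between vowels /e/ and /i/, so it spirantizes to the fricative [v].
/k/ is a stop between vowels /i/ and /u/, so it spirantizes to the fricative [x].
/p/ is a stop between vowels /o/ and /o/, so it spirantizes to the fricative [f].
Surface form: [sevixuofol].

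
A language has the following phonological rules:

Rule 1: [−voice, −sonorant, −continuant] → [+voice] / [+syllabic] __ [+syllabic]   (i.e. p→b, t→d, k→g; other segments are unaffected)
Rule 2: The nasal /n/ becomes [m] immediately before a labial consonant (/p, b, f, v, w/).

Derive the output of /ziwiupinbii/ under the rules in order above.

ziwiubimbii

Rule 1 (intervocalic voicing): /p/ is a voiceless stop between vowels /u/ and /i/, so it voices to [b]. /ziwiupinbii/ → ziwiubinbii.
Rule 2 (nasal place assimilation): /n/ precedes the labial consonant /b/, so it assimilates in place to [m]. /ziwiubinbii/ → ziwiubimbii.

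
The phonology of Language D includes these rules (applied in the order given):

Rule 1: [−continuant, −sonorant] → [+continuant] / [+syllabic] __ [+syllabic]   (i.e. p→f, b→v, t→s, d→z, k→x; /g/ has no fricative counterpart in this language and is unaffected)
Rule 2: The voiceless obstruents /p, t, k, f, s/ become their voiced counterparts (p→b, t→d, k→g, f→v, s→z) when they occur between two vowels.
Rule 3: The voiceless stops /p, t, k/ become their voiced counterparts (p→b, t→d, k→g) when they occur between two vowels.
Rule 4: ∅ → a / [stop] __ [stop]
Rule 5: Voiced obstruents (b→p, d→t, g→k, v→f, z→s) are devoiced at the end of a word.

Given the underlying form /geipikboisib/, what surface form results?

Rule 1 (intervocalic spirantization): /p/ is a stop between vowels /i/ and /i/, so it spirantizes to the fricative [f]. /geipikboisib/ → geifikboisib.
Rule 2 (intervocalic voicing): /f/ is a voiceless obstruent between vowels /i/ and /i/, so it voices to [v]. /s/ is a voiceless obstruent between vowels /i/ and /i/, so it voices to [z]. /geifikboisib/ → geivikboizib.
Rule 3 (intervocalic voicing): no segment meets the environment; /geivikboizib/ is unchanged.
Rule 4 (stop-cluster a-epenthesis): /k/ and /b/ form a stop–stop cluster, so [a] is inserted between them. /geivikboizib/ → geivikaboizib.
Rule 5 (final devoicing): /b/ is a voiced obstruent in word-final position, so it devoices to [p]. /geivikaboizib/ → geivikaboizip.

geivikaboizip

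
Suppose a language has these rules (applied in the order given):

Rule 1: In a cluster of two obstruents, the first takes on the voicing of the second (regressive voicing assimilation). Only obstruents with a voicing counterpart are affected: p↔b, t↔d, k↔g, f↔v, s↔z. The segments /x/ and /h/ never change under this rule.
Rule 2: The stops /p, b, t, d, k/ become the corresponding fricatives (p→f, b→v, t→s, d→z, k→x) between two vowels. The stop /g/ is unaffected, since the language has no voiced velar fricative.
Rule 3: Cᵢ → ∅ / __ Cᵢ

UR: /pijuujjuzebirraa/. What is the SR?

Rule 1 (regressive voicing assimilation): no segment meets the environment; /pijuujjuzebirraa/ is unchanged.
Rule 2 (intervocalic spirantization): /b/ is a stop between vowels /e/ and /i/, so it spirantizes to the fricative [v]. /pijuujjuzebirraa/ → pijuujjuzevirraa.
Rule 3 (degemination): /jj/ is a geminate; the first /j/ deletes. /rr/ is a geminate; the first /r/ deletes. /pijuujjuzevirraa/ → pijuujuzeviraa.

pijuujuzeviraa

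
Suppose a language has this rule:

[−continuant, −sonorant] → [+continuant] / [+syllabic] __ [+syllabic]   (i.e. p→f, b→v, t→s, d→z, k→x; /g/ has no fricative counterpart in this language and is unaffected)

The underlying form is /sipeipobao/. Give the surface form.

/p/ is a stop between vowels /i/ and /e/, so it spirantizes to the fricative [f].
/p/ is a stop between vowels /i/ and /o/, so it spirantizes to the fricative [f].
/b/ is a stop between vowels /o/ and /a/, so it spirantizes to the fricative [v].
Surface form: [sifeifovao].

sifeifovao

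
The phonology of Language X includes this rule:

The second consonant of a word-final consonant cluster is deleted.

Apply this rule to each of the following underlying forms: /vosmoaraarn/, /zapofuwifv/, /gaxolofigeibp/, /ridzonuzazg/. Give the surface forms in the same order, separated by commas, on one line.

vosmoaraar, zapofuwif, gaxolofigeib, ridzonuzaz

/vosmoaraarn/: /n/ is the second consonant of a word-final cluster /rn/, so it deletes. → [vosmoaraar].
/zapofuwifv/: /v/ is the second consonant of a word-final cluster /fv/, so it deletes. → [zapofuwif].
/gaxolofigeibp/: /p/ is the second consonant of a word-final cluster /bp/, so it deletes. → [gaxolofigeib].
/ridzonuzazg/: /g/ is the second consonant of a word-final cluster /zg/, so it deletes. → [ridzonuzaz].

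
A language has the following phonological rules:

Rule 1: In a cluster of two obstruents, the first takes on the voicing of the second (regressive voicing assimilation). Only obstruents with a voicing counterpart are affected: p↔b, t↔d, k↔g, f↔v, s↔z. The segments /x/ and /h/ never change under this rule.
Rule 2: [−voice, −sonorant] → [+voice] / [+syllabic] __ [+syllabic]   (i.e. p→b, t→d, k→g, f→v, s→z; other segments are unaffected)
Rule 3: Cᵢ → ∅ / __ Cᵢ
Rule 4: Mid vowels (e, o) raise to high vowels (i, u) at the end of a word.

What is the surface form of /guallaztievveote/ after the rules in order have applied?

Rule 1 (regressive voicing assimilation): /z/ precedes the voiceless obstruent /t/, so it devoices to [s] by assimilation. /guallaztievveote/ → guallastievveote.
Rule 2 (intervocalic voicing): /t/ is a voiceless obstruent between vowels /o/ and /e/, so it voices to [d]. /guallastievveote/ → guallastievveode.
Rule 3 (degemination): /ll/ is a geminate; the first /l/ deletes. /vv/ is a geminate; the first /v/ deletes. /guallastievveode/ → gualastieveode.
Rule 4 (final vowel raising): /e/ is a mid vowel in word-final position, so it raises to [i]. /gualastieveode/ → gualastieveodi.

gualastieveodi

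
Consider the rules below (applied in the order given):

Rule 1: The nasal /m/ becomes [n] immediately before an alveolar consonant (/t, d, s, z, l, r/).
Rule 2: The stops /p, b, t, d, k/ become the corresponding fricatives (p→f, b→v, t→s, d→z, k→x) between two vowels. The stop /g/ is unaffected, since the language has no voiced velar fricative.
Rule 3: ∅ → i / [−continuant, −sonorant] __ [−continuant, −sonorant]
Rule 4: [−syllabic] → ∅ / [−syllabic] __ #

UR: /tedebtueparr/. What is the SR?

Rule 1 (nasal place assimilation): no segment meets the environment; /tedebtueparr/ is unchanged.
Rule 2 (intervocalic spirantization): /d/ is a stop between vowels /e/ and /e/, so it spirantizes to the fricative [z]. /p/ is a stop between vowels /e/ and /a/, so it spirantizes to the fricative [f]. /tedebtueparr/ → tezebtuefarr.
Rule 3 (stop-cluster i-epenthesis): /b/ and /t/ form a stop–stop cluster, so [i] is inserted between them. /tezebtuefarr/ → tezebituefarr.
Rule 4 (final cluster simplification): /r/ is the second consonant of a word-final cluster /rr/, so it deletes. /tezebituefarr/ → tezebituefar.

tezebituefar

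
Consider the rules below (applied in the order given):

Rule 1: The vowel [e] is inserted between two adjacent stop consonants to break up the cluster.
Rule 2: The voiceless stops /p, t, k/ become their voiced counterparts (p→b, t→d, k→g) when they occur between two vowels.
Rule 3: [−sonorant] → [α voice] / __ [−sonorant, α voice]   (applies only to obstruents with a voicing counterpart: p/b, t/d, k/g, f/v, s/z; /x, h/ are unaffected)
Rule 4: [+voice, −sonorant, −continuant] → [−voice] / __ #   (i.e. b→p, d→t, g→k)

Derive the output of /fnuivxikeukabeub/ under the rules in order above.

fnuifxigeugabeup

Rule 1 (stop-cluster e-epenthesis): no segment meets the environment; /fnuivxikeukabeub/ is unchanged.
Rule 2 (intervocalic voicing): /k/ is a voiceless stop between vowels /i/ and /e/, so it voices to [g]. /k/ is a voiceless stop between vowels /u/ and /a/, so it voices to [g]. /fnuivxikeukabeub/ → fnuivxigeugabeub.
Rule 3 (regressive voicing assimilation): /v/ precedes the voiceless obstruent /x/, so it devoices to [f] by assimilation. /fnuivxigeugabeub/ → fnuifxigeugabeub.
Rule 4 (final devoicing): /b/ is a voiced stop in word-final position, so it devoices to [p]. /fnuifxigeugabeub/ → fnuifxigeugabeup.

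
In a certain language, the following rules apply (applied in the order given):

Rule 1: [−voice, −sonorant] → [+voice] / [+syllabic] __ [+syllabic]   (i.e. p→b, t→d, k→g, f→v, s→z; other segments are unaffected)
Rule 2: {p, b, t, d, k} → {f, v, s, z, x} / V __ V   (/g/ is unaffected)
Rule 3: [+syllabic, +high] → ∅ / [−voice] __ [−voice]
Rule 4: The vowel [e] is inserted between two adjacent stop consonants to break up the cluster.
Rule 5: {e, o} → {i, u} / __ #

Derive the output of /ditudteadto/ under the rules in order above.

dizudeteadetu

Rule 1 (intervocalic voicing): /t/ is a voiceless obstruent between vowels /i/ and /u/, so it voices to [d]. /ditudteadto/ → didudteadto.
Rule 2 (intervocalic spirantization): /d/ is a stop between vowels /i/ and /u/, so it spirantizes to the fricative [z]. /didudteadto/ → dizudteadto.
Rule 3 (high vowel syncope): no segment meets the environment; /dizudteadto/ is unchanged.
Rule 4 (stop-cluster e-epenthesis): /d/ and /t/ form a stop–stop cluster, so [e] is inserted between them. /d/ and /t/ form a stop–stop cluster, so [e] is inserted between them. /dizudteadto/ → dizudeteadeto.
Rule 5 (final vowel raising): /o/ is a mid vowel in word-final position, so it raises to [u]. /dizudeteadeto/ → dizudeteadetu.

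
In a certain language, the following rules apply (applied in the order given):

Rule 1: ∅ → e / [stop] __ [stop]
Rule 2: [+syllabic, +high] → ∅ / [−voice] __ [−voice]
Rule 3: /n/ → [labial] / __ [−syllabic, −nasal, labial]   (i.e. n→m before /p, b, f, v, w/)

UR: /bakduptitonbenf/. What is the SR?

Rule 1 (stop-cluster e-epenthesis): /k/ and /d/ form a stop–stop cluster, so [e] is inserted between them. /p/ and /t/ form a stop–stop cluster, so [e] is inserted between them. /bakduptitonbenf/ → bakedupetitonbenf.
Rule 2 (high vowel syncope): /i/ is a high vowel flanked by voiceless consonants /t/ and /t/, so it deletes. /bakedupetitonbenf/ → bakedupettonbenf.
Rule 3 (nasal place assimilation): /n/ precedes the labial consonant /b/, so it assimilates in place to [m]. /n/ precedes the labial consonant /f/, so it assimilates in place to [m]. /bakedupettonbenf/ → bakedupettombemf.

bakedupettombemf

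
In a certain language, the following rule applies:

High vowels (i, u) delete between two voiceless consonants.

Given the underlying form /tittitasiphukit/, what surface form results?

ttttasphkt

/i/ is a high vowel flanked by voiceless consonants /t/ and /t/, so it deletes.
/i/ is a high vowel flanked by voiceless consonants /t/ and /t/, so it deletes.
/i/ is a high vowel flanked by voiceless consonants /s/ and /p/, so it deletes.
/u/ is a high vowel flanked by voiceless consonants /h/ and /k/, so it deletes.
/i/ is a high vowel flanked by voiceless consonants /k/ and /t/, so it deletes.
Surface form: [ttttasphkt].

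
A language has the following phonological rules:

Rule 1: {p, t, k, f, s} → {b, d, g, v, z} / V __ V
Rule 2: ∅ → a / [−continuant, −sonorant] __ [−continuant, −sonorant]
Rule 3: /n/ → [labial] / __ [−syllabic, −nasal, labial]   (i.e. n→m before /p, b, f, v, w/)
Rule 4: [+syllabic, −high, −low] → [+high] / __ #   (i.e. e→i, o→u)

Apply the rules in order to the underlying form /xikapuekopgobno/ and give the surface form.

Rule 1 (intervocalic voicing): /k/ is a voiceless obstruent between vowels /i/ and /a/, so it voices to [g]. /p/ is a voiceless obstruent between vowels /a/ and /u/, so it voices to [b]. /k/ is a voiceless obstruent between vowels /e/ and /o/, so it voices to [g]. /xikapuekopgobno/ → xigabuegopgobno.
Rule 2 (stop-cluster a-epenthesis): /p/ and /g/ form a stop–stop cluster, so [a] is inserted between them. /xigabuegopgobno/ → xigabuegopagobno.
Rule 3 (nasal place assimilation): no segment meets the environment; /xigabuegopagobno/ is unchanged.
Rule 4 (final vowel raising): /o/ is a mid vowel in word-final position, so it raises to [u]. /xigabuegopagobno/ → xigabuegopagobnu.

xigabuegopagobnu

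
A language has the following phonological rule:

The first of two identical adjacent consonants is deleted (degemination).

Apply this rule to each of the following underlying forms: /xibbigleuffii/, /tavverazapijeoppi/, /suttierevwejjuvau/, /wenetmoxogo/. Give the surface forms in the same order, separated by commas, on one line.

xibigleufii, taverazapijeopi, sutierevwejuvau, wenetmoxogo

/xibbigleuffii/: /bb/ is a geminate; the first /b/ deletes. /ff/ is a geminate; the first /f/ deletes. → [xibigleufii].
/tavverazapijeoppi/: /vv/ is a geminate; the first /v/ deletes. /pp/ is a geminate; the first /p/ deletes. → [taverazapijeopi].
/suttierevwejjuvau/: /tt/ is a geminate; the first /t/ deletes. /jj/ is a geminate; the first /j/ deletes. → [sutierevwejuvau].
/wenetmoxogo/: the rule's environment is not met; surfaces unchanged as [wenetmoxogo].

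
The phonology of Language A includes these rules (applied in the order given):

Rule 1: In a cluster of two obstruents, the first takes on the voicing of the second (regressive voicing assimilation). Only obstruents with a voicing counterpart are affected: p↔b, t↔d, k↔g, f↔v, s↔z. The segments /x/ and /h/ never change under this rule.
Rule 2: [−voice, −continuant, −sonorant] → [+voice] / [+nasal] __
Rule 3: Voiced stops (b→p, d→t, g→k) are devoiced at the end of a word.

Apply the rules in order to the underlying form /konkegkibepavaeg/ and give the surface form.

Rule 1 (regressive voicing assimilation): /g/ precedes the voiceless obstruent /k/, so it devoices to [k] by assimilation. /konkegkibepavaeg/ → konkekkibepavaeg.
Rule 2 (post-nasal voicing): /k/ is a voiceless stop immediately after the nasal /n/, so it voices to [g]. /konkekkibepavaeg/ → kongekkibepavaeg.
Rule 3 (final devoicing): /g/ is a voiced stop in word-final position, so it devoices to [k]. /kongekkibepavaeg/ → kongekkibepavaek.

kongekkibepavaek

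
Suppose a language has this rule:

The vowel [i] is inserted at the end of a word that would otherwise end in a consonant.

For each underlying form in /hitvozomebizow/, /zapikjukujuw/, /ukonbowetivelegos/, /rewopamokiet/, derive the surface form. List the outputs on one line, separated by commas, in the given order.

hitvozomebizowi, zapikjukujuwi, ukonbowetivelegosi, rewopamokieti

/hitvozomebizow/: the form ends in the consonant /w/, so [i] is inserted word-finally. → [hitvozomebizowi].
/zapikjukujuw/: the form ends in the consonant /w/, so [i] is inserted word-finally. → [zapikjukujuwi].
/ukonbowetivelegos/: the form ends in the consonant /s/, so [i] is inserted word-finally. → [ukonbowetivelegosi].
/rewopamokiet/: the form ends in the consonant /t/, so [i] is inserted word-finally. → [rewopamokieti].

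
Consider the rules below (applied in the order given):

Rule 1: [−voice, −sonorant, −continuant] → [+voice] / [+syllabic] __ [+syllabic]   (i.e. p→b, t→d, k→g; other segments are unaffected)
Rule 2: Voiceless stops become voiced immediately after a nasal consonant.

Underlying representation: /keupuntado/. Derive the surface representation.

keubundado

Rule 1 (intervocalic voicing): /p/ is a voiceless stop between vowels /u/ and /u/, so it voices to [b]. /keupuntado/ → keubuntado.
Rule 2 (post-nasal voicing): /t/ is a voiceless stop immediately after the nasal /n/, so it voices to [d]. /keubuntado/ → keubundado.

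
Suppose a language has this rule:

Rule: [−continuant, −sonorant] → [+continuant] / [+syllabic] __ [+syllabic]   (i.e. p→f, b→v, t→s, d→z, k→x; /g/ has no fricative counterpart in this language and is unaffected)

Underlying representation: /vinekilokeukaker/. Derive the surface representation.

/k/ is a stop between vowels /e/ and /i/, so it spirantizes to the fricative [x].
/k/ is a stop between vowels /o/ and /e/, so it spirantizes to the fricative [x].
/k/ is a stop between vowels /u/ and /a/, so it spirantizes to the fricative [x].
/k/ is a stop between vowels /a/ and /e/, so it spirantizes to the fricative [x].
Surface form: [vinexiloxeuxaxer].

vinexiloxeuxaxer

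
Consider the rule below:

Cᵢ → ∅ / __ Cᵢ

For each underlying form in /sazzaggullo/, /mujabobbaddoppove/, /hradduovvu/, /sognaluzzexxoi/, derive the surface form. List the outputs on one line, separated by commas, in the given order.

sazagulo, mujabobadopove, hraduovu, sognaluzexoi

/sazzaggullo/: /zz/ is a geminate; the first /z/ deletes. /gg/ is a geminate; the first /g/ deletes. /ll/ is a geminate; the first /l/ deletes. → [sazagulo].
/mujabobbaddoppove/: /bb/ is a geminate; the first /b/ deletes. /dd/ is a geminate; the first /d/ deletes. /pp/ is a geminate; the first /p/ deletes. → [mujabobadopove].
/hradduovvu/: /dd/ is a geminate; the first /d/ deletes. /vv/ is a geminate; the first /v/ deletes. → [hraduovu].
/sognaluzzexxoi/: /zz/ is a geminate; the first /z/ deletes. /xx/ is a geminate; the first /x/ deletes. → [sognaluzexoi].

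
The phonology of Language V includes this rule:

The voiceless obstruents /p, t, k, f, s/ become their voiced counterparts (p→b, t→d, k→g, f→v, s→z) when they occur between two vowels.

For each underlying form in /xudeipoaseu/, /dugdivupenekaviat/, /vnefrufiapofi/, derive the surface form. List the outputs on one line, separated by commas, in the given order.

xudeiboazeu, dugdivubenegaviat, vnefruviabovi

/xudeipoaseu/: /p/ is a voiceless obstruent between vowels /i/ and /o/, so it voices to [b]. /s/ is a voiceless obstruent between vowels /a/ and /e/, so it voices to [z]. → [xudeiboazeu].
/dugdivupenekaviat/: /p/ is a voiceless obstruent between vowels /u/ and /e/, so it voices to [b]. /k/ is a voiceless obstruent between vowels /e/ and /a/, so it voices to [g]. → [dugdivubenegaviat].
/vnefrufiapofi/: /f/ is a voiceless obstruent between vowels /u/ and /i/, so it voices to [v]. /p/ is a voiceless obstruent between vowels /a/ and /o/, so it voices to [b]. /f/ is a voiceless obstruent between vowels /o/ and /i/, so it voices to [v]. → [vnefruviabovi].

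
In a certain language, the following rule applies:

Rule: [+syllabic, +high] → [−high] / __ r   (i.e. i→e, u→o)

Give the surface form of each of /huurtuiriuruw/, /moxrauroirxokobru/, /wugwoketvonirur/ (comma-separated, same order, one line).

/huurtuiriuruw/: /u/ is a high vowel immediately before /r/, so it lowers to [o]. /i/ is a high vowel immediately before /r/, so it lowers to [e]. /u/ is a high vowel immediately before /r/, so it lowers to [o]. → [huortuerioruw].
/moxrauroirxokobru/: /u/ is a high vowel immediately before /r/, so it lowers to [o]. /i/ is a high vowel immediately before /r/, so it lowers to [e]. → [moxraoroerxokobru].
/wugwoketvonirur/: /i/ is a high vowel immediately before /r/, so it lowers to [e]. /u/ is a high vowel immediately before /r/, so it lowers to [o]. → [wugwoketvoneror].

huortuerioruw, moxraoroerxokobru, wugwoketvoneror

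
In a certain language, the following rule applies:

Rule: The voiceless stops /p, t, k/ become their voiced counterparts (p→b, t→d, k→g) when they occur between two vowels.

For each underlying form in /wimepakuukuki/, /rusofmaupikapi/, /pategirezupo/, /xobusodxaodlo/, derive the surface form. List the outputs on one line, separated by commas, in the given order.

/wimepakuukuki/: /p/ is a voiceless stop between vowels /e/ and /a/, so it voices to [b]. /k/ is a voiceless stop between vowels /a/ and /u/, so it voices to [g]. /k/ is a voiceless stop between vowels /u/ and /u/, so it voices to [g]. /k/ is a voiceless stop between vowels /u/ and /i/, so it voices to [g]. → [wimebaguugugi].
/rusofmaupikapi/: /p/ is a voiceless stop between vowels /u/ and /i/, so it voices to [b]. /k/ is a voiceless stop between vowels /i/ and /a/, so it voices to [g]. /p/ is a voiceless stop between vowels /a/ and /i/, so it voices to [b]. → [rusofmaubigabi].
/pategirezupo/: /t/ is a voiceless stop between vowels /a/ and /e/, so it voices to [d]. /p/ is a voiceless stop between vowels /u/ and /o/, so it voices to [b]. → [padegirezubo].
/xobusodxaodlo/: the rule's environment is not met; surfaces unchanged as [xobusodxaodlo].

wimebaguugugi, rusofmaubigabi, padegirezubo, xobusodxaodlo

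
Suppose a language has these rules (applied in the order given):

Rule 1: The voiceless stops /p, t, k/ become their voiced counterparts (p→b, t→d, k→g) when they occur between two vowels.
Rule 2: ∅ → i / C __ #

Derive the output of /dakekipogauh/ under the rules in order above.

Rule 1 (intervocalic voicing): /k/ is a voiceless stop between vowels /a/ and /e/, so it voices to [g]. /k/ is a voiceless stop between vowels /e/ and /i/, so it voices to [g]. /p/ is a voiceless stop between vowels /i/ and /o/, so it voices to [b]. /dakekipogauh/ → dagegibogauh.
Rule 2 (final i-epenthesis): the form ends in the consonant /h/, so [i] is inserted word-finally. /dagegibogauh/ → dagegibogauhi.

dagegibogauhi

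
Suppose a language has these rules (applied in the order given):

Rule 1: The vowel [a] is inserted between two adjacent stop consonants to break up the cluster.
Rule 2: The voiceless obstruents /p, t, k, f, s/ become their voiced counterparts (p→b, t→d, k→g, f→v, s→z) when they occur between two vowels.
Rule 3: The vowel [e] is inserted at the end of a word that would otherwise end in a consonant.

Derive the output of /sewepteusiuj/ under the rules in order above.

sewebadeuziuje

Rule 1 (stop-cluster a-epenthesis): /p/ and /t/ form a stop–stop cluster, so [a] is inserted between them. /sewepteusiuj/ → sewepateusiuj.
Rule 2 (intervocalic voicing): /p/ is a voiceless obstruent between vowels /e/ and /a/, so it voices to [b]. /t/ is a voiceless obstruent between vowels /a/ and /e/, so it voices to [d]. /s/ is a voiceless obstruent between vowels /u/ and /i/, so it voices to [z]. /sewepateusiuj/ → sewebadeuziuj.
Rule 3 (final e-epenthesis): the form ends in the consonant /j/, so [e] is inserted word-finally. /sewebadeuziuj/ → sewebadeuziuje.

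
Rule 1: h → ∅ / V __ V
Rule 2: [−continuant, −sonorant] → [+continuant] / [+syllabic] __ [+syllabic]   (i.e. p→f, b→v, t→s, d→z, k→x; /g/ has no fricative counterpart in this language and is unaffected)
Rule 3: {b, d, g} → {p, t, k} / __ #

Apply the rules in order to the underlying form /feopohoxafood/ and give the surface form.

Rule 1 (intervocalic h-deletion): /h/ occurs between vowels /o/ and /o/, so it deletes. /feopohoxafood/ → feopooxafood.
Rule 2 (intervocalic spirantization): /p/ is a stop between vowels /o/ and /o/, so it spirantizes to the fricative [f]. /feopooxafood/ → feofooxafood.
Rule 3 (final devoicing): /d/ is a voiced stop in word-final position, so it devoices to [t]. /feofooxafood/ → feofooxafoot.

feofooxafoot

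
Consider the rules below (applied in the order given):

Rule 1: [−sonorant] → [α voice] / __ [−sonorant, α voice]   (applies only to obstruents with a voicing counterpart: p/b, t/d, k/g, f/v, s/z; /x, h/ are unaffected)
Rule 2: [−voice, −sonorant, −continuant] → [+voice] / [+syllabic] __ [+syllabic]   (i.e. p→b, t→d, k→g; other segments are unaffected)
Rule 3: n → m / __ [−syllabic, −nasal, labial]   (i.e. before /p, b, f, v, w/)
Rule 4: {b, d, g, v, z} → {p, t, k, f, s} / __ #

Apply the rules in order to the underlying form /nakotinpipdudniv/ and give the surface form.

Rule 1 (regressive voicing assimilation): /p/ precedes the voiced obstruent /d/, so it voices to [b] by assimilation. /nakotinpipdudniv/ → nakotinpibdudniv.
Rule 2 (intervocalic voicing): /k/ is a voiceless stop between vowels /a/ and /o/, so it voices to [g]. /t/ is a voiceless stop between vowels /o/ and /i/, so it voices to [d]. /nakotinpibdudniv/ → nagodinpibdudniv.
Rule 3 (nasal place assimilation): /n/ precedes the labial consonant /p/, so it assimilates in place to [m]. /nagodinpibdudniv/ → nagodimpibdudniv.
Rule 4 (final devoicing): /v/ is a voiced obstruent in word-final position, so it devoices to [f]. /nagodimpibdudniv/ → nagodimpibdudnif.

nagodimpibdudnif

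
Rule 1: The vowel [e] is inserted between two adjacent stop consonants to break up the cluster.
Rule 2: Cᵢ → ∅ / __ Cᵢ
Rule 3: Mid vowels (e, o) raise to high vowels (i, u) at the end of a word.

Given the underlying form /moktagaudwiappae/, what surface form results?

moketagaudwiapepai

Rule 1 (stop-cluster e-epenthesis): /k/ and /t/ form a stop–stop cluster, so [e] is inserted between them. /p/ and /p/ form a stop–stop cluster, so [e] is inserted between them. /moktagaudwiappae/ → moketagaudwiapepae.
Rule 2 (degemination): no segment meets the environment; /moketagaudwiapepae/ is unchanged.
Rule 3 (final vowel raising): /e/ is a mid vowel in word-final position, so it raises to [i]. /moketagaudwiapepae/ → moketagaudwiapepai.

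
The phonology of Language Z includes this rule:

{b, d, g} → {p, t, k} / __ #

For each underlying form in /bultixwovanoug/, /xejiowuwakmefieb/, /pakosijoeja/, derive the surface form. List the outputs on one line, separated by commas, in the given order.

bultixwovanouk, xejiowuwakmefiep, pakosijoeja

/bultixwovanoug/: /g/ is a voiced stop in word-final position, so it devoices to [k]. → [bultixwovanouk].
/xejiowuwakmefieb/: /b/ is a voiced stop in word-final position, so it devoices to [p]. → [xejiowuwakmefiep].
/pakosijoeja/: the rule's environment is not met; surfaces unchanged as [pakosijoeja].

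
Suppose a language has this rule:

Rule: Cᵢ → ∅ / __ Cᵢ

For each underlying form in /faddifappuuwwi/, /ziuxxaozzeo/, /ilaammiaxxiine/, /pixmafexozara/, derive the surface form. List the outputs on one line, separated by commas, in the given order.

/faddifappuuwwi/: /dd/ is a geminate; the first /d/ deletes. /pp/ is a geminate; the first /p/ deletes. /ww/ is a geminate; the first /w/ deletes. → [fadifapuuwi].
/ziuxxaozzeo/: /xx/ is a geminate; the first /x/ deletes. /zz/ is a geminate; the first /z/ deletes. → [ziuxaozeo].
/ilaammiaxxiine/: /mm/ is a geminate; the first /m/ deletes. /xx/ is a geminate; the first /x/ deletes. → [ilaamiaxiine].
/pixmafexozara/: the rule's environment is not met; surfaces unchanged as [pixmafexozara].

fadifapuuwi, ziuxaozeo, ilaamiaxiine, pixmafexozara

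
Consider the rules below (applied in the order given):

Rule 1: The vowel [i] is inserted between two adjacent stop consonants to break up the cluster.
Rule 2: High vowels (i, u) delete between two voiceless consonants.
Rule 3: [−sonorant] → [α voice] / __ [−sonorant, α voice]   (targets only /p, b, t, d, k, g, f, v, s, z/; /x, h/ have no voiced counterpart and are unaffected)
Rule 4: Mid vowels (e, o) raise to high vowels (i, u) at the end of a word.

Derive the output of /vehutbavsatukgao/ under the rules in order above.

Rule 1 (stop-cluster i-epenthesis): /t/ and /b/ form a stop–stop cluster, so [i] is inserted between them. /k/ and /g/ form a stop–stop cluster, so [i] is inserted between them. /vehutbavsatukgao/ → vehutibavsatukigao.
Rule 2 (high vowel syncope): /u/ is a high vowel flanked by voiceless consonants /h/ and /t/, so it deletes. /u/ is a high vowel flanked by voiceless consonants /t/ and /k/, so it deletes. /vehutibavsatukigao/ → vehtibavsatkigao.
Rule 3 (regressive voicing assimilation): /v/ precedes the voiceless obstruent /s/, so it devoices to [f] by assimilation. /vehtibavsatkigao/ → vehtibafsatkigao.
Rule 4 (final vowel raising): /o/ is a mid vowel in word-final position, so it raises to [u]. /vehtibafsatkigao/ → vehtibafsatkigau.

vehtibafsatkigau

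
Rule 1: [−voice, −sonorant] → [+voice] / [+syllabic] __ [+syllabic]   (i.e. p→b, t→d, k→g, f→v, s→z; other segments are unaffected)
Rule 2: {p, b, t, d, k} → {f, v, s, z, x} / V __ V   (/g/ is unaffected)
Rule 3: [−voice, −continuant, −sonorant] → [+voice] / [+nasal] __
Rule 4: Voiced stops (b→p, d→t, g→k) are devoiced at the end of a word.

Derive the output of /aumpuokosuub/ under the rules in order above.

Rule 1 (intervocalic voicing): /k/ is a voiceless obstruent between vowels /o/ and /o/, so it voices to [g]. /s/ is a voiceless obstruent between vowels /o/ and /u/, so it voices to [z]. /aumpuokosuub/ → aumpuogozuub.
Rule 2 (intervocalic spirantization): no segment meets the environment; /aumpuogozuub/ is unchanged.
Rule 3 (post-nasal voicing): /p/ is a voiceless stop immediately after the nasal /m/, so it voices to [b]. /aumpuogozuub/ → aumbuogozuub.
Rule 4 (final devoicing): /b/ is a voiced stop in word-final position, so it devoices to [p]. /aumbuogozuub/ → aumbuogozuup.

aumbuogozuup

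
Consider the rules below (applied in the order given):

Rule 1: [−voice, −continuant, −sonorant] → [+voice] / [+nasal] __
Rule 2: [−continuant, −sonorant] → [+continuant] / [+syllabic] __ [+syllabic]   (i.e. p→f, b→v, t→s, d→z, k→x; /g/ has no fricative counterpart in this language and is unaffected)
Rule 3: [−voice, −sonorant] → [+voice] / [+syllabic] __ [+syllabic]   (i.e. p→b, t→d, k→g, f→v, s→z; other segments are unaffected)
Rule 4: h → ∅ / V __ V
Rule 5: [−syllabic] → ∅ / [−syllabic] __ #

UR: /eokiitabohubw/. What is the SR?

Rule 1 (post-nasal voicing): no segment meets the environment; /eokiitabohubw/ is unchanged.
Rule 2 (intervocalic spirantization): /k/ is a stop between vowels /o/ and /i/, so it spirantizes to the fricative [x]. /t/ is a stop between vowels /i/ and /a/, so it spirantizes to the fricative [s]. /b/ is a stop between vowels /a/ and /o/, so it spirantizes to the fricative [v]. /eokiitabohubw/ → eoxiisavohubw.
Rule 3 (intervocalic voicing): /s/ is a voiceless obstruent between vowels /i/ and /a/, so it voices to [z]. /eoxiisavohubw/ → eoxiizavohubw.
Rule 4 (intervocalic h-deletion): /h/ occurs between vowels /o/ and /u/, so it deletes. /eoxiizavohubw/ → eoxiizavoubw.
Rule 5 (final cluster simplification): /w/ is the second consonant of a word-final cluster /bw/, so it deletes. /eoxiizavoubw/ → eoxiizavoub.

eoxiizavoub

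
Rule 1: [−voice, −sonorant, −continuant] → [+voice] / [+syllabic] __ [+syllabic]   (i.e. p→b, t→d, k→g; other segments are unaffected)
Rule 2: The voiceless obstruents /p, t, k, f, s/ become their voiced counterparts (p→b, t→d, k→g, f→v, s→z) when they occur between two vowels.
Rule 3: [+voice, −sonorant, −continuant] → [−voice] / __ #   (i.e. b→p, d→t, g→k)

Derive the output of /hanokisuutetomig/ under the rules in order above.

hanogizuudedomik

Rule 1 (intervocalic voicing): /k/ is a voiceless stop between vowels /o/ and /i/, so it voices to [g]. /t/ is a voiceless stop between vowels /u/ and /e/, so it voices to [d]. /t/ is a voiceless stop between vowels /e/ and /o/, so it voices to [d]. /hanokisuutetomig/ → hanogisuudedomig.
Rule 2 (intervocalic voicing): /s/ is a voiceless obstruent between vowels /i/ and /u/, so it voices to [z]. /hanogisuudedomig/ → hanogizuudedomig.
Rule 3 (final devoicing): /g/ is a voiced stop in word-final position, so it devoices to [k]. /hanogizuudedomig/ → hanogizuudedomik.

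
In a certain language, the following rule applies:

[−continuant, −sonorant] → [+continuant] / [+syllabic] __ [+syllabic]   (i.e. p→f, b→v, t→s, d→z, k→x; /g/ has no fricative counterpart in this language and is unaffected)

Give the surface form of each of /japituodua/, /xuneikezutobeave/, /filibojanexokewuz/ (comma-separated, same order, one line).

jafisuozua, xuneixezusoveave, filivojanexoxewuz

/japituodua/: /p/ is a stop between vowels /a/ and /i/, so it spirantizes to the fricative [f]. /t/ is a stop between vowels /i/ and /u/, so it spirantizes to the fricative [s]. /d/ is a stop between vowels /o/ and /u/, so it spirantizes to the fricative [z]. → [jafisuozua].
/xuneikezutobeave/: /k/ is a stop between vowels /i/ and /e/, so it spirantizes to the fricative [x]. /t/ is a stop between vowels /u/ and /o/, so it spirantizes to the fricative [s]. /b/ is a stop between vowels /o/ and /e/, so it spirantizes to the fricative [v]. → [xuneixezusoveave].
/filibojanexokewuz/: /b/ is a stop between vowels /i/ and /o/, so it spirantizes to the fricative [v]. /k/ is a stop between vowels /o/ and /e/, so it spirantizes to the fricative [x]. → [filivojanexoxewuz].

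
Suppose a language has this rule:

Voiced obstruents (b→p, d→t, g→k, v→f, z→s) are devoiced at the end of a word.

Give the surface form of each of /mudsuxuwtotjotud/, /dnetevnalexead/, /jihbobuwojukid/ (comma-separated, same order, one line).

mudsuxuwtotjotut, dnetevnalexeat, jihbobuwojukit

/mudsuxuwtotjotud/: /d/ is a voiced obstruent in word-final position, so it devoices to [t]. → [mudsuxuwtotjotut].
/dnetevnalexead/: /d/ is a voiced obstruent in word-final position, so it devoices to [t]. → [dnetevnalexeat].
/jihbobuwojukid/: /d/ is a voiced obstruent in word-final position, so it devoices to [t]. → [jihbobuwojukit].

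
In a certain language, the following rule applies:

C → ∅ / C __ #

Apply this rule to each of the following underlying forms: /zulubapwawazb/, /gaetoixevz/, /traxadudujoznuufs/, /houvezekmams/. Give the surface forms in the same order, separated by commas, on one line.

/zulubapwawazb/: /b/ is the second consonant of a word-final cluster /zb/, so it deletes. → [zulubapwawaz].
/gaetoixevz/: /z/ is the second consonant of a word-final cluster /vz/, so it deletes. → [gaetoixev].
/traxadudujoznuufs/: /s/ is the second consonant of a word-final cluster /fs/, so it deletes. → [traxadudujoznuuf].
/houvezekmams/: /s/ is the second consonant of a word-final cluster /ms/, so it deletes. → [houvezekmam].

zulubapwawaz, gaetoixev, traxadudujoznuuf, houvezekmam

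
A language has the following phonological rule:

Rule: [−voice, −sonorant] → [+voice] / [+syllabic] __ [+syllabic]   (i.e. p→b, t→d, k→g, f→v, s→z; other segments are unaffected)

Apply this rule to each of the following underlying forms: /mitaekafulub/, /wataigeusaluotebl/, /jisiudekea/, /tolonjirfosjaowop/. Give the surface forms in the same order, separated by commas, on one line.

midaegavulub, wadaigeuzaluodebl, jiziudegea, tolonjirfosjaowop

/mitaekafulub/: /t/ is a voiceless obstruent between vowels /i/ and /a/, so it voices to [d]. /k/ is a voiceless obstruent between vowels /e/ and /a/, so it voices to [g]. /f/ is a voiceless obstruent between vowels /a/ and /u/, so it voices to [v]. → [midaegavulub].
/wataigeusaluotebl/: /t/ is a voiceless obstruent between vowels /a/ and /a/, so it voices to [d]. /s/ is a voiceless obstruent between vowels /u/ and /a/, so it voices to [z]. /t/ is a voiceless obstruent between vowels /o/ and /e/, so it voices to [d]. → [wadaigeuzaluodebl].
/jisiudekea/: /s/ is a voiceless obstruent between vowels /i/ and /i/, so it voices to [z]. /k/ is a voiceless obstruent between vowels /e/ and /e/, so it voices to [g]. → [jiziudegea].
/tolonjirfosjaowop/: the rule's environment is not met; surfaces unchanged as [tolonjirfosjaowop].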